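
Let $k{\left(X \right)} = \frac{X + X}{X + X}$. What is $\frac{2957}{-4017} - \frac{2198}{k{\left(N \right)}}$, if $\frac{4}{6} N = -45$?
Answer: $- \frac{8832323}{4017} \approx -2198.7$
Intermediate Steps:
$N = - \frac{135}{2}$ ($N = \frac{3}{2} \left(-45\right) = - \frac{135}{2} \approx -67.5$)
$k{\left(X \right)} = 1$ ($k{\left(X \right)} = \frac{2 X}{2 X} = 2 X \frac{1}{2 X} = 1$)
$\frac{2957}{-4017} - \frac{2198}{k{\left(N \right)}} = \frac{2957}{-4017} - \frac{2198}{1} = 2957 \left(- \frac{1}{4017}\right) - 2198 = - \frac{2957}{4017} - 2198 = - \frac{8832323}{4017}$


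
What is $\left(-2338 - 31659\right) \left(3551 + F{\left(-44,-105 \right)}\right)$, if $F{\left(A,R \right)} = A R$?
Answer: $-277789487$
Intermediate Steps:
$\left(-2338 - 31659\right) \left(3551 + F{\left(-44,-105 \right)}\right) = \left(-2338 - 31659\right) \left(3551 - -4620\right) = - 33997 \left(3551 + 4620\right) = \left(-33997\right) 8171 = -277789487$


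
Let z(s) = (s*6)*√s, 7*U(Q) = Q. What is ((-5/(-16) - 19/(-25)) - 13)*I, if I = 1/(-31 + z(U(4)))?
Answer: 50730043/130927600 + 100191*√7/8182975 ≈ 0.41986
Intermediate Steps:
U(Q) = Q/7
z(s) = 6*s^(3/2) (z(s) = (6*s)*√s = 6*s^(3/2))
I = 1/(-31 + 48*√7/49) (I = 1/(-31 + 6*((⅐)*4)^(3/2)) = 1/(-31 + 6*(4/7)^(3/2)) = 1/(-31 + 6*(8*√7/49)) = 1/(-31 + 48*√7/49) ≈ -0.035201)
((-5/(-16) - 19/(-25)) - 13)*I = ((-5/(-16) - 19/(-25)) - 13)*(-10633/327319 - 336*√7/327319) = ((-5*(-1/16) - 19*(-1/25)) - 13)*(-10633/327319 - 336*√7/327319) = ((5/16 + 19/25) - 13)*(-10633/327319 - 336*√7/327319) = (429/400 - 13)*(-10633/327319 - 336*√7/327319) = -4771*(-10633/327319 - 336*√7/327319)/400 = 50730043/130927600 + 100191*√7/8182975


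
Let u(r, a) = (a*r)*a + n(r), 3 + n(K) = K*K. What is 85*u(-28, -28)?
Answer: -1799535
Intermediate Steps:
n(K) = -3 + K² (n(K) = -3 + K*K = -3 + K²)
u(r, a) = -3 + r² + r*a² (u(r, a) = (a*r)*a + (-3 + r²) = r*a² + (-3 + r²) = -3 + r² + r*a²)
85*u(-28, -28) = 85*(-3 + (-28)² - 28*(-28)²) = 85*(-3 + 784 - 28*784) = 85*(-3 + 784 - 21952) = 85*(-21171) = -1799535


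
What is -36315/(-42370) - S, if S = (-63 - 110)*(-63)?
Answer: -92350863/8474 ≈ -10898.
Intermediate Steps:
S = 10899 (S = -173*(-63) = 10899)
-36315/(-42370) - S = -36315/(-42370) - 1*10899 = -36315*(-1/42370) - 10899 = 7263/8474 - 10899 = -92350863/8474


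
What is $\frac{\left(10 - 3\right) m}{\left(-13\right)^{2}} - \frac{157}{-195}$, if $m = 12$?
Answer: $\frac{3301}{2535} \approx 1.3022$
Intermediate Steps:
$\frac{\left(10 - 3\right) m}{\left(-13\right)^{2}} - \frac{157}{-195} = \frac{\left(10 - 3\right) 12}{\left(-13\right)^{2}} - \frac{157}{-195} = \frac{7 \cdot 12}{169} - - \frac{157}{195} = 84 \cdot \frac{1}{169} + \frac{157}{195} = \frac{84}{169} + \frac{157}{195} = \frac{3301}{2535}$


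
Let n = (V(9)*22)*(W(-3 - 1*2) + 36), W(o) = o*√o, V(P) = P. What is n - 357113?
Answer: -349985 - 990*I*√5 ≈ -3.4999e+5 - 2213.7*I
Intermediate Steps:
W(o) = o^(3/2)
n = 7128 - 990*I*√5 (n = (9*22)*((-3 - 1*2)^(3/2) + 36) = 198*((-3 - 2)^(3/2) + 36) = 198*((-5)^(3/2) + 36) = 198*(-5*I*√5 + 36) = 198*(36 - 5*I*√5) = 7128 - 990*I*√5 ≈ 7128.0 - 2213.7*I)
n - 357113 = (7128 - 990*I*√5) - 357113 = -349985 - 990*I*√5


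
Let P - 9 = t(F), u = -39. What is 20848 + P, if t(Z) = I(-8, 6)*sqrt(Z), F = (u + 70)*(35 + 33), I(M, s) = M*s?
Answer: 20857 - 96*sqrt(527) ≈ 18653.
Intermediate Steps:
F = 2108 (F = (-39 + 70)*(35 + 33) = 31*68 = 2108)
t(Z) = -48*sqrt(Z) (t(Z) = (-8*6)*sqrt(Z) = -48*sqrt(Z))
P = 9 - 96*sqrt(527) ≈ -2194.8
20848 + P = 20848 + (9 - 96*sqrt(527)) = 20857 - 96*sqrt(527)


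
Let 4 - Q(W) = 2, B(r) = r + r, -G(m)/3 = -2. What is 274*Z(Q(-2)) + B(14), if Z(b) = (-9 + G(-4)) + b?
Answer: -246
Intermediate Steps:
G(m) = 6 (G(m) = -3*(-2) = 6)
B(r) = 2*r
Q(W) = 2 (Q(W) = 4 - 1*2 = 4 - 2 = 2)
Z(b) = -3 + b (Z(b) = (-9 + 6) + b = -3 + b)
274*Z(Q(-2)) + B(14) = 274*(-3 + 2) + 2*14 = 274*(-1) + 28 = -274 + 28 = -246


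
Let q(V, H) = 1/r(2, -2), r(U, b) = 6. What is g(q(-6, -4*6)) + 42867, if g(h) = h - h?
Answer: 42867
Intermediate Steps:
q(V, H) = ⅙ (q(V, H) = 1/6 = ⅙)
g(h) = 0
g(q(-6, -4*6)) + 42867 = 0 + 42867 = 42867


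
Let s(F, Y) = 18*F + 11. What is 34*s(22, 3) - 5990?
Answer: 7848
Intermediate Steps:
s(F, Y) = 11 + 18*F
34*s(22, 3) - 5990 = 34*(11 + 18*22) - 5990 = 34*(11 + 396) - 5990 = 34*407 - 5990 = 13838 - 5990 = 7848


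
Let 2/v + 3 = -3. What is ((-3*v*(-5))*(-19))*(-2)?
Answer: -190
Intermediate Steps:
v = -⅓ (v = 2/(-3 - 3) = 2/(-6) = 2*(-⅙) = -⅓ ≈ -0.33333)
((-3*v*(-5))*(-19))*(-2) = ((-3*(-⅓)*(-5))*(-19))*(-2) = ((1*(-5))*(-19))*(-2) = -5*(-19)*(-2) = 95*(-2) = -190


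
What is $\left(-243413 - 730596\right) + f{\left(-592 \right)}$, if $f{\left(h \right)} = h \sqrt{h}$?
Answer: $-974009 - 2368 i \sqrt{37} \approx -9.7401 \cdot 10^{5} - 14404.0 i$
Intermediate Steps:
$f{\left(h \right)} = h^{\frac{3}{2}}$
$\left(-243413 - 730596\right) + f{\left(-592 \right)} = \left(-243413 - 730596\right) + \left(-592\right)^{\frac{3}{2}} = -974009 - 2368 i \sqrt{37}$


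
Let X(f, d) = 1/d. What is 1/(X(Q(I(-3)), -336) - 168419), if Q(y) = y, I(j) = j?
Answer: -336/56588785 ≈ -5.9376e-6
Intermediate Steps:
1/(X(Q(I(-3)), -336) - 168419) = 1/(1/(-336) - 168419) = 1/(-1/336 - 168419) = 1/(-56588785/336) = -336/56588785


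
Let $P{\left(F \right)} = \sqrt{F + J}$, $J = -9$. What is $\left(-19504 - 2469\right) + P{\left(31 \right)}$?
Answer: $-21973 + \sqrt{22} \approx -21968.0$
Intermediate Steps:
$P{\left(F \right)} = \sqrt{-9 + F}$ ($P{\left(F \right)} = \sqrt{F - 9} = \sqrt{-9 + F}$)
$\left(-19504 - 2469\right) + P{\left(31 \right)} = \left(-19504 - 2469\right) + \sqrt{-9 + 31} = \left(-19504 - 2469\right) + \sqrt{22} = -21973 + \sqrt{22}$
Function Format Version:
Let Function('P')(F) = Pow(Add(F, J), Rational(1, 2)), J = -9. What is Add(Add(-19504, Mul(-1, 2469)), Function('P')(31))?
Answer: Add(-21973, Pow(22, Rational(1, 2))) ≈ -21968.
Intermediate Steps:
Function('P')(F) = Pow(Add(-9, F), Rational(1, 2)) (Function('P')(F) = Pow(Add(F, -9), Rational(1, 2)) = Pow(Add(-9, F), Rational(1, 2)))
Add(Add(-19504, Mul(-1, 2469)), Function('P')(31)) = Add(Add(-19504, Mul(-1, 2469)), Pow(Add(-9, 31), Rational(1, 2))) = Add(Add(-19504, -2469), Pow(22, Rational(1, 2))) = Add(-21973, Pow(22, Rational(1, 2)))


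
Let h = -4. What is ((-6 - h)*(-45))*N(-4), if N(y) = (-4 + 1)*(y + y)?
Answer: 2160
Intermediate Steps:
N(y) = -6*y
((-6 - h)*(-45))*N(-4) = ((-6 - 1*(-4))*(-45))*(-6*(-4)) = ((-6 + 4)*(-45))*24 = -2*(-45)*24 = 90*24 = 2160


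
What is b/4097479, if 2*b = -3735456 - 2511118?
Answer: -3123287/4097479 ≈ -0.76225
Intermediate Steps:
b = -3123287 (b = (-3735456 - 2511118)/2 = (½)*(-6246574) = -3123287)
b/4097479 = -3123287/4097479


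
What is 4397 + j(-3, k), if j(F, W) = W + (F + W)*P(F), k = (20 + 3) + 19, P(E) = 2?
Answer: 4517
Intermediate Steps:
k = 42 (k = 23 + 19 = 42)
j(F, W) = 2*F + 3*W (j(F, W) = W + (F + W)*2 = W + (2*F + 2*W) = 2*F + 3*W)
4397 + j(-3, k) = 4397 + (2*(-3) + 3*42) = 4397 + (-6 + 126) = 4397 + 120 = 4517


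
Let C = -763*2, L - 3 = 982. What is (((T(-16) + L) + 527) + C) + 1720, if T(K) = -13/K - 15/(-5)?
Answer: 27357/16 ≈ 1709.8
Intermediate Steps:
T(K) = 3 - 13/K (T(K) = -13/K - 15*(-⅕) = -13/K + 3 = 3 - 13/K)
L = 985 (L = 3 + 982 = 985)
C = -1526
(((T(-16) + L) + 527) + C) + 1720 = ((((3 - 13/(-16)) + 985) + 527) - 1526) + 1720 = ((((3 - 13*(-1/16)) + 985) + 527) - 1526) + 1720 = ((((3 + 13/16) + 985) + 527) - 1526) + 1720 = (((61/16 + 985) + 527) - 1526) + 1720 = ((15821/16 + 527) - 1526) + 1720 = (24253/16 - 1526) + 1720 = -163/16 + 1720 = 27357/16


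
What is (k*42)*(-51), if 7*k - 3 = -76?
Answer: 22338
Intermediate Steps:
k = -73/7 (k = 3/7 + (1/7)*(-76) = 3/7 - 76/7 = -73/7 ≈ -10.429)
(k*42)*(-51) = -73/7*42*(-51) = -438*(-51) = 22338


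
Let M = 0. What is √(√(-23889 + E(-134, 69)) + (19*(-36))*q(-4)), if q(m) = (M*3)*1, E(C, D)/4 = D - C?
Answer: 23077^(¼)*√I ≈ 8.7153 + 8.7153*I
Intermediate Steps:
E(C, D) = -4*C + 4*D (E(C, D) = 4*(D - C) = -4*C + 4*D)
q(m) = 0 (q(m) = (0*3)*1 = 0*1 = 0)
√(√(-23889 + E(-134, 69)) + (19*(-36))*q(-4)) = √(√(-23889 + (-4*(-134) + 4*69)) + (19*(-36))*0) = √(√(-23889 + (536 + 276)) - 684*0) = √(√(-23889 + 812) + 0) = √(√(-23077) + 0) = √(I*√23077 + 0) = √(I*√23077) = 23077^(¼)*√I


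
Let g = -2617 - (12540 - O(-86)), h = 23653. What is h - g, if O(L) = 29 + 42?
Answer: 38739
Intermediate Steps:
O(L) = 71
g = -15086 (g = -2617 - (12540 - 1*71) = -2617 - (12540 - 71) = -2617 - 1*12469 = -2617 - 12469 = -15086)
h - g = 23653 - 1*(-15086) = 23653 + 15086 = 38739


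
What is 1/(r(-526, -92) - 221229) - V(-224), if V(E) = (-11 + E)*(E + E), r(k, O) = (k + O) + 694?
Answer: -23282987841/221153 ≈ -1.0528e+5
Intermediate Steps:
r(k, O) = 694 + O + k (r(k, O) = (O + k) + 694 = 694 + O + k)
V(E) = 2*E*(-11 + E) (V(E) = (-11 + E)*(2*E) = 2*E*(-11 + E))
1/(r(-526, -92) - 221229) - V(-224) = 1/((694 - 92 - 526) - 221229) - 2*(-224)*(-11 - 224) = 1/(76 - 221229) - 2*(-224)*(-235) = 1/(-221153) - 1*105280 = -1/221153 - 105280 = -23282987841/221153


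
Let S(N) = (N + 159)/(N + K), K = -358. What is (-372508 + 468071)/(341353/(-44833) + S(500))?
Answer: -608381389018/18927179 ≈ -32143.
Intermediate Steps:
S(N) = (159 + N)/(-358 + N) (S(N) = (N + 159)/(N - 358) = (159 + N)/(-358 + N))
(-372508 + 468071)/(341353/(-44833) + S(500)) = (-372508 + 468071)/(341353/(-44833) + (159 + 500)/(-358 + 500)) = 95563/(341353*(-1/44833) + 659/142) = 95563/(-341353/44833 + (1/142)*659) = 95563/(-341353/44833 + 659/142) = 95563/(-18927179/6366286) = 95563*(-6366286/18927179) = -608381389018/18927179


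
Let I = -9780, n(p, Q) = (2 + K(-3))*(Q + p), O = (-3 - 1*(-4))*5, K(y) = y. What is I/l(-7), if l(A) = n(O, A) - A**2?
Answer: 9780/47 ≈ 208.09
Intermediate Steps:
O = 5 (O = (-3 + 4)*5 = 1*5 = 5)
n(p, Q) = -Q - p (n(p, Q) = (2 - 3)*(Q + p) = -(Q + p) = -Q - p)
l(A) = -5 - A - A**2 (l(A) = (-A - 1*5) - A**2 = (-A - 5) - A**2 = (-5 - A) - A**2 = -5 - A - A**2)
I/l(-7) = -9780/(-5 - 1*(-7) - 1*(-7)**2) = -9780/(-5 + 7 - 1*49) = -9780/(-5 + 7 - 49) = -9780/(-47) = -9780*(-1/47) = 9780/47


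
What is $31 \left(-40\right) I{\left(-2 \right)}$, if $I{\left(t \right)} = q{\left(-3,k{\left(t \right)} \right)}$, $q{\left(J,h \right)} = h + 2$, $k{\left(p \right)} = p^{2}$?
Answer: $-7440$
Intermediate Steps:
$q{\left(J,h \right)} = 2 + h$
$I{\left(t \right)} = 2 + t^{2}$
$31 \left(-40\right) I{\left(-2 \right)} = 31 \left(-40\right) \left(2 + \left(-2\right)^{2}\right) = - 1240 \left(2 + 4\right) = \left(-1240\right) 6 = -7440$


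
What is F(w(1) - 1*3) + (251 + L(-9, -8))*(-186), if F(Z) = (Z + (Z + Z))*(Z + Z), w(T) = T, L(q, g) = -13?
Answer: -44244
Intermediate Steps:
F(Z) = 6*Z² (F(Z) = (Z + 2*Z)*(2*Z) = (3*Z)*(2*Z) = 6*Z²)
F(w(1) - 1*3) + (251 + L(-9, -8))*(-186) = 6*(1 - 1*3)² + (251 - 13)*(-186) = 6*(1 - 3)² + 238*(-186) = 6*(-2)² - 44268 = 6*4 - 44268 = 24 - 44268 = -44244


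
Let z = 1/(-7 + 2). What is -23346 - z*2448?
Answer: -114282/5 ≈ -22856.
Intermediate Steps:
z = -1/5 (z = 1/(-5) = -1/5 ≈ -0.20000)
-23346 - z*2448 = -23346 - (-1)*2448/5 = -23346 - 1*(-2448/5) = -23346 + 2448/5 = -114282/5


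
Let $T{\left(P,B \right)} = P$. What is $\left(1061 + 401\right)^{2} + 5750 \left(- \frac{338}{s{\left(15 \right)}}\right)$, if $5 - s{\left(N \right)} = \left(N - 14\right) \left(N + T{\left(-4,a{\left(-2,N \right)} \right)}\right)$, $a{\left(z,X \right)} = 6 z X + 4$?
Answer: $\frac{7384082}{3} \approx 2.4614 \cdot 10^{6}$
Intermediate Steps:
$a{\left(z,X \right)} = 4 + 6 X z$ ($a{\left(z,X \right)} = 6 X z + 4 = 4 + 6 X z$)
$s{\left(N \right)} = 5 - \left(-14 + N\right) \left(-4 + N\right)$ ($s{\left(N \right)} = 5 - \left(N - 14\right) \left(N - 4\right) = 5 - \left(-14 + N\right) \left(-4 + N\right)$)
$\left(1061 + 401\right)^{2} + 5750 \left(- \frac{338}{s{\left(15 \right)}}\right) = \left(1061 + 401\right)^{2} + 5750 \left(- \frac{338}{-51 - 15^{2} + 18 \cdot 15}\right) = 1462^{2} + 5750 \left(- \frac{338}{-51 - 225 + 270}\right) = 2137444 + 5750 \left(- \frac{338}{-51 - 225 + 270}\right) = 2137444 + 5750 \left(- \frac{338}{-6}\right) = 2137444 + 5750 \left(\left(-338\right) \left(- \frac{1}{6}\right)\right) = 2137444 + 5750 \cdot \frac{169}{3} = 2137444 + \frac{971750}{3} = \frac{7384082}{3}$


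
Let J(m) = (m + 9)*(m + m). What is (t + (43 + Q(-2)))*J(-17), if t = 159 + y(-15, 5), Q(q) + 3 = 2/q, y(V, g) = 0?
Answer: 53856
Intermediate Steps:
J(m) = 2*m*(9 + m) (J(m) = (9 + m)*(2*m) = 2*m*(9 + m))
Q(q) = -3 + 2/q
t = 159 (t = 159 + 0 = 159)
(t + (43 + Q(-2)))*J(-17) = (159 + (43 + (-3 + 2/(-2))))*(2*(-17)*(9 - 17)) = (159 + (43 + (-3 + 2*(-1/2))))*(2*(-17)*(-8)) = (159 + (43 + (-3 - 1)))*272 = (159 + (43 - 4))*272 = (159 + 39)*272 = 198*272 = 53856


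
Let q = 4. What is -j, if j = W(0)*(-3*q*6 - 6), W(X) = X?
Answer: 0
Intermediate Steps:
j = 0 (j = 0*(-3*4*6 - 6) = 0*(-12*6 - 6) = 0*(-72 - 6) = 0*(-78) = 0)
-j = -1*0 = 0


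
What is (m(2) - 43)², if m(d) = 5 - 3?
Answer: 1681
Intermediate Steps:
m(d) = 2
(m(2) - 43)² = (2 - 43)² = (-41)² = 1681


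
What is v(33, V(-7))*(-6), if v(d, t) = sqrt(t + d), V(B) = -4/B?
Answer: -6*sqrt(1645)/7 ≈ -34.765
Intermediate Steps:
v(d, t) = sqrt(d + t)
v(33, V(-7))*(-6) = sqrt(33 - 4/(-7))*(-6) = sqrt(33 - 4*(-1/7))*(-6) = sqrt(33 + 4/7)*(-6) = sqrt(235/7)*(-6) = (sqrt(1645)/7)*(-6) = -6*sqrt(1645)/7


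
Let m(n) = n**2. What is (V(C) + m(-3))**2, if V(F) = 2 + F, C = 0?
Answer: 121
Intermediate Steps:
(V(C) + m(-3))**2 = ((2 + 0) + (-3)**2)**2 = (2 + 9)**2 = 11**2 = 121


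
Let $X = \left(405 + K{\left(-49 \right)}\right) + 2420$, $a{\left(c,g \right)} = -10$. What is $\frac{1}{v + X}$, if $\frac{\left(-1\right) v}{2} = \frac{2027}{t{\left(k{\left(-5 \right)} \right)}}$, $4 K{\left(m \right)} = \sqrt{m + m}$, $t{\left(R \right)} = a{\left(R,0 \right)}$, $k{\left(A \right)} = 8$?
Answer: $\frac{646080}{2087098057} - \frac{350 i \sqrt{2}}{2087098057} \approx 0.00030956 - 2.3716 \cdot 10^{-7} i$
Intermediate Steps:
$t{\left(R \right)} = -10$
$K{\left(m \right)} = \frac{\sqrt{2} \sqrt{m}}{4}$ ($K{\left(m \right)} = \frac{\sqrt{m + m}}{4} = \frac{\sqrt{2 m}}{4} = \frac{\sqrt{2} \sqrt{m}}{4}$)
$v = \frac{2027}{5}$ ($v = - 2 \frac{2027}{-10} = - 2 \cdot 2027 \left(- \frac{1}{10}\right) = \left(-2\right) \left(- \frac{2027}{10}\right) = \frac{2027}{5} \approx 405.4$)
$X = 2825 + \frac{7 i \sqrt{2}}{4}$ ($X = \left(405 + \frac{\sqrt{2} \sqrt{-49}}{4}\right) + 2420 = \left(405 + \frac{\sqrt{2} \cdot 7 i}{4}\right) + 2420 = \left(405 + \frac{7 i \sqrt{2}}{4}\right) + 2420 = 2825 + \frac{7 i \sqrt{2}}{4} \approx 2825.0 + 2.4749 i$)
$\frac{1}{v + X} = \frac{1}{\frac{2027}{5} + \left(2825 + \frac{7 i \sqrt{2}}{4}\right)} = \frac{1}{\frac{16152}{5} + \frac{7 i \sqrt{2}}{4}}$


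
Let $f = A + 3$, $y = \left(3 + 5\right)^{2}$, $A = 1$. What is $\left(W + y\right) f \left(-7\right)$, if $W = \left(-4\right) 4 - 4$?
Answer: $-1232$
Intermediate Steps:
$W = -20$ ($W = -16 - 4 = -20$)
$y = 64$ ($y = 8^{2} = 64$)
$f = 4$ ($f = 1 + 3 = 4$)
$\left(W + y\right) f \left(-7\right) = \left(-20 + 64\right) 4 \left(-7\right) = 44 \cdot 4 \left(-7\right) = 176 \left(-7\right) = -1232$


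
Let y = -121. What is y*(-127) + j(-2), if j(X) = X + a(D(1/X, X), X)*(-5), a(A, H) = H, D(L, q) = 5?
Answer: 15375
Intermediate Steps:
j(X) = -4*X (j(X) = X + X*(-5) = X - 5*X = -4*X)
y*(-127) + j(-2) = -121*(-127) - 4*(-2) = 15367 + 8 = 15375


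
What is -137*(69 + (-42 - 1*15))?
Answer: -1644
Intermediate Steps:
-137*(69 + (-42 - 1*15)) = -137*(69 + (-42 - 15)) = -137*(69 - 57) = -137*12 = -1644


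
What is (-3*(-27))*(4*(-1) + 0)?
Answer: -324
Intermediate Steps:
(-3*(-27))*(4*(-1) + 0) = 81*(-4 + 0) = 81*(-4) = -324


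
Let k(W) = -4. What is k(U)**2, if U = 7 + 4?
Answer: 16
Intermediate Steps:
U = 11
k(U)**2 = (-4)**2 = 16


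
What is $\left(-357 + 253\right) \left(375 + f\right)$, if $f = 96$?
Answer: $-48984$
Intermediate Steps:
$\left(-357 + 253\right) \left(375 + f\right) = \left(-357 + 253\right) \left(375 + 96\right) = \left(-104\right) 471 = -48984$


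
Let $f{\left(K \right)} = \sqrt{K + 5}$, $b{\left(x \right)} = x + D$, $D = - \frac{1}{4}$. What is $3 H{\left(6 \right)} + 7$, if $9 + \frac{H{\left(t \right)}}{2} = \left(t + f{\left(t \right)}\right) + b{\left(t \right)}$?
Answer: $\frac{47}{2} + 6 \sqrt{11} \approx 43.4$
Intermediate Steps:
$D = - \frac{1}{4}$ ($D = \left(-1\right) \frac{1}{4} = - \frac{1}{4} \approx -0.25$)
$b{\left(x \right)} = - \frac{1}{4} + x$ ($b{\left(x \right)} = x - \frac{1}{4} = - \frac{1}{4} + x$)
$f{\left(K \right)} = \sqrt{5 + K}$
$H{\left(t \right)} = - \frac{37}{2} + 2 \sqrt{5 + t} + 4 t$ ($H{\left(t \right)} = -18 + 2 \left(\left(t + \sqrt{5 + t}\right) + \left(- \frac{1}{4} + t\right)\right) = -18 + 2 \left(- \frac{1}{4} + \sqrt{5 + t} + 2 t\right) = -18 + \left(- \frac{1}{2} + 2 \sqrt{5 + t} + 4 t\right) = - \frac{37}{2} + 2 \sqrt{5 + t} + 4 t$)
$3 H{\left(6 \right)} + 7 = 3 \left(- \frac{37}{2} + 2 \sqrt{5 + 6} + 4 \cdot 6\right) + 7 = 3 \left(- \frac{37}{2} + 2 \sqrt{11} + 24\right) + 7 = 3 \left(\frac{11}{2} + 2 \sqrt{11}\right) + 7 = \left(\frac{33}{2} + 6 \sqrt{11}\right) + 7 = \frac{47}{2} + 6 \sqrt{11}$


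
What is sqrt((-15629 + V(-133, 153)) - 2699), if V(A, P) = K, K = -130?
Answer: I*sqrt(18458) ≈ 135.86*I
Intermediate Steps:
V(A, P) = -130
sqrt((-15629 + V(-133, 153)) - 2699) = sqrt((-15629 - 130) - 2699) = sqrt(-15759 - 2699) = sqrt(-18458) = I*sqrt(18458)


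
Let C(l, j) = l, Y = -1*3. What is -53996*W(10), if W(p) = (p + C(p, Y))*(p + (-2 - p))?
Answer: 2159840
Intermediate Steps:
Y = -3
W(p) = -4*p (W(p) = (p + p)*(p + (-2 - p)) = (2*p)*(-2) = -4*p)
-53996*W(10) = -(-215984)*10 = -53996*(-40) = 2159840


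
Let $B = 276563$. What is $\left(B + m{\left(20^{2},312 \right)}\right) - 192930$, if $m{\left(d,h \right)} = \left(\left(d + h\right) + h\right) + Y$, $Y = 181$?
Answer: $84838$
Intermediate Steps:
$m{\left(d,h \right)} = 181 + d + 2 h$ ($m{\left(d,h \right)} = \left(\left(d + h\right) + h\right) + 181 = \left(d + 2 h\right) + 181 = 181 + d + 2 h$)
$\left(B + m{\left(20^{2},312 \right)}\right) - 192930 = \left(276563 + \left(181 + 20^{2} + 2 \cdot 312\right)\right) - 192930 = \left(276563 + \left(181 + 400 + 624\right)\right) - 192930 = \left(276563 + 1205\right) - 192930 = 277768 - 192930 = 84838$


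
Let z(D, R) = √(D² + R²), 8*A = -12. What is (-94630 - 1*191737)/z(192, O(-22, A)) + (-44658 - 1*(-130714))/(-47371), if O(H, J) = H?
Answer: -86056/47371 - 286367*√9337/18674 ≈ -1483.6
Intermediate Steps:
A = -3/2 (A = (⅛)*(-12) = -3/2 ≈ -1.5000)
(-94630 - 1*191737)/z(192, O(-22, A)) + (-44658 - 1*(-130714))/(-47371) = (-94630 - 1*191737)/(√(192² + (-22)²)) + (-44658 - 1*(-130714))/(-47371) = (-94630 - 191737)/(√(36864 + 484)) + (-44658 + 130714)*(-1/47371) = -286367*√9337/18674 + 86056*(-1/47371) = -286367*√9337/18674 - 86056/47371 = -86056/47371 - 286367*√9337/18674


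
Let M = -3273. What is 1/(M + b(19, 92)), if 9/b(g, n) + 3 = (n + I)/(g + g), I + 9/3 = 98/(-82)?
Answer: -179/588204 ≈ -0.00030432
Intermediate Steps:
I = -172/41 (I = -3 + 98/(-82) = -3 + 98*(-1/82) = -3 - 49/41 = -172/41 ≈ -4.1951)
b(g, n) = 9/(-3 + (-172/41 + n)/(2*g)) (b(g, n) = 9/(-3 + (n - 172/41)/(g + g)) = 9/(-3 + (-172/41 + n)/((2*g))) = 9/(-3 + (-172/41 + n)*(1/(2*g))) = 9/(-3 + (-172/41 + n)/(2*g)))
1/(M + b(19, 92)) = 1/(-3273 - 738*19/(172 - 41*92 + 246*19)) = 1/(-3273 - 738*19/(172 - 3772 + 4674)) = 1/(-3273 - 738*19/1074) = 1/(-3273 - 738*19*1/1074) = 1/(-3273 - 2337/179) = 1/(-588204/179) = -179/588204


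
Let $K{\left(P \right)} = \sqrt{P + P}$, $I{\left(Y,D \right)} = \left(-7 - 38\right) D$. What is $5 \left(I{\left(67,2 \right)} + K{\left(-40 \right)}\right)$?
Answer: $-450 + 20 i \sqrt{5} \approx -450.0 + 44.721 i$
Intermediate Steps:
$I{\left(Y,D \right)} = - 45 D$
$K{\left(P \right)} = \sqrt{2} \sqrt{P}$ ($K{\left(P \right)} = \sqrt{2 P} = \sqrt{2} \sqrt{P}$)
$5 \left(I{\left(67,2 \right)} + K{\left(-40 \right)}\right) = 5 \left(\left(-45\right) 2 + \sqrt{2} \sqrt{-40}\right) = 5 \left(-90 + \sqrt{2} \cdot 2 i \sqrt{10}\right) = 5 \left(-90 + 4 i \sqrt{5}\right) = -450 + 20 i \sqrt{5}$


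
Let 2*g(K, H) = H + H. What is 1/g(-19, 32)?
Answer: 1/32 ≈ 0.031250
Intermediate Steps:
g(K, H) = H (g(K, H) = (H + H)/2 = (2*H)/2 = H)
1/g(-19, 32) = 1/32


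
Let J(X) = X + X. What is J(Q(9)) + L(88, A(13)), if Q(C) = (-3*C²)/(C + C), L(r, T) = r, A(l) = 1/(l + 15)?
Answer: 61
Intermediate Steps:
A(l) = 1/(15 + l)
Q(C) = -3*C/2 (Q(C) = (-3*C²)/((2*C)) = (-3*C²)*(1/(2*C)) = -3*C/2)
J(X) = 2*X
J(Q(9)) + L(88, A(13)) = 2*(-3/2*9) + 88 = 2*(-27/2) + 88 = -27 + 88 = 61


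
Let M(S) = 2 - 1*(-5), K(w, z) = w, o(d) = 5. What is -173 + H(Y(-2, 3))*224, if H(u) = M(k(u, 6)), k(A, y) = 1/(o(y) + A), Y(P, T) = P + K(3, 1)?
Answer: 1395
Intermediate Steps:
Y(P, T) = 3 + P (Y(P, T) = P + 3 = 3 + P)
k(A, y) = 1/(5 + A)
M(S) = 7 (M(S) = 2 + 5 = 7)
H(u) = 7
-173 + H(Y(-2, 3))*224 = -173 + 7*224 = -173 + 1568 = 1395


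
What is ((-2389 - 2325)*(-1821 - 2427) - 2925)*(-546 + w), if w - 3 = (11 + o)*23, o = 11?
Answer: -740819439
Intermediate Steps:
w = 509 (w = 3 + (11 + 11)*23 = 3 + 22*23 = 3 + 506 = 509)
((-2389 - 2325)*(-1821 - 2427) - 2925)*(-546 + w) = ((-2389 - 2325)*(-1821 - 2427) - 2925)*(-546 + 509) = (-4714*(-4248) - 2925)*(-37) = (20025072 - 2925)*(-37) = 20022147*(-37) = -740819439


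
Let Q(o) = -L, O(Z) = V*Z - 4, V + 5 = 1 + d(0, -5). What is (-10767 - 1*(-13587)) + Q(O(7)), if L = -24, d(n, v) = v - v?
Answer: 2844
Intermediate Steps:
d(n, v) = 0
V = -4 (V = -5 + (1 + 0) = -5 + 1 = -4)
O(Z) = -4 - 4*Z (O(Z) = -4*Z - 4 = -4 - 4*Z)
Q(o) = 24 (Q(o) = -1*(-24) = 24)
(-10767 - 1*(-13587)) + Q(O(7)) = (-10767 - 1*(-13587)) + 24 = (-10767 + 13587) + 24 = 2820 + 24 = 2844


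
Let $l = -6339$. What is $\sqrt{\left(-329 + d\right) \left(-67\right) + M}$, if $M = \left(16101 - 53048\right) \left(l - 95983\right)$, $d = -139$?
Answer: $\sqrt{3780522290} \approx 61486.0$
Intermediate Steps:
$M = 3780490934$ ($M = \left(16101 - 53048\right) \left(-6339 - 95983\right) = \left(-36947\right) \left(-102322\right) = 3780490934$)
$\sqrt{\left(-329 + d\right) \left(-67\right) + M} = \sqrt{\left(-329 - 139\right) \left(-67\right) + 3780490934} = \sqrt{\left(-468\right) \left(-67\right) + 3780490934} = \sqrt{31356 + 3780490934} = \sqrt{3780522290}$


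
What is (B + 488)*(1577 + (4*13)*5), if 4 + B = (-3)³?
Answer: 839509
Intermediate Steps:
B = -31 (B = -4 + (-3)³ = -4 - 27 = -31)
(B + 488)*(1577 + (4*13)*5) = (-31 + 488)*(1577 + (4*13)*5) = 457*(1577 + 52*5) = 457*(1577 + 260) = 457*1837 = 839509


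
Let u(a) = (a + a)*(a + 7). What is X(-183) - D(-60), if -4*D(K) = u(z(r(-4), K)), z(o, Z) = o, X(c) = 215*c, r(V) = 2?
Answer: -39336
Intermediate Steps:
u(a) = 2*a*(7 + a) (u(a) = (2*a)*(7 + a) = 2*a*(7 + a))
D(K) = -9 (D(K) = -2*(7 + 2)/2 = -2*9/2 = -1/4*36 = -9)
X(-183) - D(-60) = 215*(-183) - 1*(-9) = -39345 + 9 = -39336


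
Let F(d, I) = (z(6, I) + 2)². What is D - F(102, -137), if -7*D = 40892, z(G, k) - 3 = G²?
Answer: -52659/7 ≈ -7522.7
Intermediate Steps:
z(G, k) = 3 + G²
F(d, I) = 1681 (F(d, I) = ((3 + 6²) + 2)² = ((3 + 36) + 2)² = (39 + 2)² = 41² = 1681)
D = -40892/7 (D = -⅐*40892 = -40892/7 ≈ -5841.7)
D - F(102, -137) = -40892/7 - 1*1681 = -40892/7 - 1681 = -52659/7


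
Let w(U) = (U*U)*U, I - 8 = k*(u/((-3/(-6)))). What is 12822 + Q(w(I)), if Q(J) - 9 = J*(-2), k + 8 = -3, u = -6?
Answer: -5475169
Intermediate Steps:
k = -11 (k = -8 - 3 = -11)
I = 140 (I = 8 - (-66)/((-3/(-6))) = 8 - (-66)/((-3*(-1/6))) = 8 - (-66)/1/2 = 8 - (-66)*2 = 8 - 11*(-12) = 8 + 132 = 140)
w(U) = U**3 (w(U) = U**2*U = U**3)
Q(J) = 9 - 2*J (Q(J) = 9 + J*(-2) = 9 - 2*J)
12822 + Q(w(I)) = 12822 + (9 - 2*140**3) = 12822 + (9 - 2*2744000) = 12822 + (9 - 5488000) = 12822 - 5487991 = -5475169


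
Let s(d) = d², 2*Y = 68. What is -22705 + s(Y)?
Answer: -21549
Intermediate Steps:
Y = 34 (Y = (½)*68 = 34)
-22705 + s(Y) = -22705 + 34² = -22705 + 1156 = -21549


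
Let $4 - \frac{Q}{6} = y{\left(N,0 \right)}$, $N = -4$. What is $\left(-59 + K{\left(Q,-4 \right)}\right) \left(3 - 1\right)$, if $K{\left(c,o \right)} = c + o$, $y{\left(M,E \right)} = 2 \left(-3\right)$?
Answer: $-6$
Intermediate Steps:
$y{\left(M,E \right)} = -6$
$Q = 60$ ($Q = 24 - -36 = 24 + 36 = 60$)
$\left(-59 + K{\left(Q,-4 \right)}\right) \left(3 - 1\right) = \left(-59 + \left(60 - 4\right)\right) \left(3 - 1\right) = \left(-59 + 56\right) \left(3 - 1\right) = \left(-3\right) 2 = -6$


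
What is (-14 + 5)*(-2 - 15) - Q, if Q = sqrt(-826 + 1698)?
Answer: 153 - 2*sqrt(218) ≈ 123.47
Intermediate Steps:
Q = 2*sqrt(218) (Q = sqrt(872) = 2*sqrt(218) ≈ 29.530)
(-14 + 5)*(-2 - 15) - Q = (-14 + 5)*(-2 - 15) - 2*sqrt(218) = -9*(-17) - 2*sqrt(218) = 153 - 2*sqrt(218)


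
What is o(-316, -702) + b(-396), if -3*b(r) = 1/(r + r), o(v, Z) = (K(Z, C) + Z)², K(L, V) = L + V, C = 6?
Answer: 4643663905/2376 ≈ 1.9544e+6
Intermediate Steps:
o(v, Z) = (6 + 2*Z)² (o(v, Z) = ((Z + 6) + Z)² = ((6 + Z) + Z)² = (6 + 2*Z)²)
b(r) = -1/(6*r) (b(r) = -1/(3*(r + r)) = -1/(2*r)/3 = -1/(6*r))
o(-316, -702) + b(-396) = 4*(3 - 702)² - ⅙/(-396) = 4*(-699)² - ⅙*(-1/396) = 4*488601 + 1/2376 = 1954404 + 1/2376 = 4643663905/2376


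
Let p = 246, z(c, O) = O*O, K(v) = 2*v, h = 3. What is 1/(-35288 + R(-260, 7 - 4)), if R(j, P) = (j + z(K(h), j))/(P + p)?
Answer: -249/8719372 ≈ -2.8557e-5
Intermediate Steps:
z(c, O) = O²
R(j, P) = (j + j²)/(246 + P) (R(j, P) = (j + j²)/(P + 246) = (j + j²)/(246 + P))
1/(-35288 + R(-260, 7 - 4)) = 1/(-35288 - 260*(1 - 260)/(246 + (7 - 4))) = 1/(-35288 - 260*(-259)/(246 + (7 - 1*4))) = 1/(-35288 - 260*(-259)/(246 + (7 - 4))) = 1/(-35288 - 260*(-259)/(246 + 3)) = 1/(-35288 - 260*(-259)/249) = 1/(-35288 - 260*1/249*(-259)) = 1/(-35288 + 67340/249) = 1/(-8719372/249) = -249/8719372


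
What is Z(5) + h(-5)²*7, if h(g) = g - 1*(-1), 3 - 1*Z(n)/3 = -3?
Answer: 130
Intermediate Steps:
Z(n) = 18 (Z(n) = 9 - 3*(-3) = 9 + 9 = 18)
h(g) = 1 + g (h(g) = g + 1 = 1 + g)
Z(5) + h(-5)²*7 = 18 + (1 - 5)²*7 = 18 + (-4)²*7 = 18 + 16*7 = 18 + 112 = 130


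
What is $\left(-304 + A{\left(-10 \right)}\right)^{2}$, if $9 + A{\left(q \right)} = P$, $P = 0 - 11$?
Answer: $104976$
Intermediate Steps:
$P = -11$ ($P = 0 - 11 = -11$)
$A{\left(q \right)} = -20$ ($A{\left(q \right)} = -9 - 11 = -20$)
$\left(-304 + A{\left(-10 \right)}\right)^{2} = \left(-304 - 20\right)^{2} = \left(-324\right)^{2} = 104976$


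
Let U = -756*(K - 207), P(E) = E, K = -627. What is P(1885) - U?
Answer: -628619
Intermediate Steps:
U = 630504 (U = -756*(-627 - 207) = -756*(-834) = 630504)
P(1885) - U = 1885 - 1*630504 = 1885 - 630504 = -628619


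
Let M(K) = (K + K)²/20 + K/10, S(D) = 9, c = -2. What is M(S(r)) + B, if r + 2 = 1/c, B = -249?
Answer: -2319/10 ≈ -231.90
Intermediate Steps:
r = -5/2 (r = -2 + 1/(-2) = -2 - ½ = -5/2 ≈ -2.5000)
M(K) = K²/5 + K/10 (M(K) = (2*K)²*(1/20) + K*(⅒) = (4*K²)*(1/20) + K/10 = K²/5 + K/10)
M(S(r)) + B = (⅒)*9*(1 + 2*9) - 249 = (⅒)*9*(1 + 18) - 249 = (⅒)*9*19 - 249 = 171/10 - 249 = -2319/10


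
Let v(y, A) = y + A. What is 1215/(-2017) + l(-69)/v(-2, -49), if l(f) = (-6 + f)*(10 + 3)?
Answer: 634870/34289 ≈ 18.515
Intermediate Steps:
l(f) = -78 + 13*f (l(f) = (-6 + f)*13 = -78 + 13*f)
v(y, A) = A + y
1215/(-2017) + l(-69)/v(-2, -49) = 1215/(-2017) + (-78 + 13*(-69))/(-49 - 2) = 1215*(-1/2017) + (-78 - 897)/(-51) = -1215/2017 - 975*(-1/51) = -1215/2017 + 325/17 = 634870/34289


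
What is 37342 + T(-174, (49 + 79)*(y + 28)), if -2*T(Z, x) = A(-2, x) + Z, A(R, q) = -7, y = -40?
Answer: 74865/2 ≈ 37433.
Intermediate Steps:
T(Z, x) = 7/2 - Z/2 (T(Z, x) = -(-7 + Z)/2 = 7/2 - Z/2)
37342 + T(-174, (49 + 79)*(y + 28)) = 37342 + (7/2 - ½*(-174)) = 37342 + (7/2 + 87) = 37342 + 181/2 = 74865/2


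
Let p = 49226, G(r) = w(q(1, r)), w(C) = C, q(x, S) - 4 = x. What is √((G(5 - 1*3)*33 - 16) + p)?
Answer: 25*√79 ≈ 222.20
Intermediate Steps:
q(x, S) = 4 + x
G(r) = 5 (G(r) = 4 + 1 = 5)
√((G(5 - 1*3)*33 - 16) + p) = √((5*33 - 16) + 49226) = √((165 - 16) + 49226) = √(149 + 49226) = √49375 = 25*√79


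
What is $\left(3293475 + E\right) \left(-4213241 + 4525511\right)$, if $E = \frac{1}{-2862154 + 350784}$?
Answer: $\frac{258282711121759023}{251137} \approx 1.0285 \cdot 10^{12}$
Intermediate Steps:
$E = - \frac{1}{2511370}$ ($E = \frac{1}{-2511370} = - \frac{1}{2511370} \approx -3.9819 \cdot 10^{-7}$)
$\left(3293475 + E\right) \left(-4213241 + 4525511\right) = \left(3293475 - \frac{1}{2511370}\right) \left(-4213241 + 4525511\right) = \frac{8271134310749}{2511370} \cdot 312270 = \frac{258282711121759023}{251137}$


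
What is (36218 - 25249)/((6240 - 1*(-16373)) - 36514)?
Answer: -10969/13901 ≈ -0.78908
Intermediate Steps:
(36218 - 25249)/((6240 - 1*(-16373)) - 36514) = 10969/((6240 + 16373) - 36514) = 10969/(22613 - 36514) = 10969/(-13901) = 10969*(-1/13901) = -10969/13901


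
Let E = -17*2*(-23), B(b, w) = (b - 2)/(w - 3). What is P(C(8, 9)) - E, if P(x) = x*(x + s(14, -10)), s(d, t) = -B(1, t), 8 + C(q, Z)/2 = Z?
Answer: -10116/13 ≈ -778.15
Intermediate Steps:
B(b, w) = (-2 + b)/(-3 + w)
C(q, Z) = -16 + 2*Z
s(d, t) = 1/(-3 + t) (s(d, t) = -(-2 + 1)/(-3 + t) = -(-1)/(-3 + t) = 1/(-3 + t))
E = 782 (E = -34*(-23) = 782)
P(x) = x*(-1/13 + x) (P(x) = x*(x + 1/(-3 - 10)) = x*(x + 1/(-13)) = x*(x - 1/13) = x*(-1/13 + x))
P(C(8, 9)) - E = (-16 + 2*9)*(-1/13 + (-16 + 2*9)) - 1*782 = (-16 + 18)*(-1/13 + (-16 + 18)) - 782 = 2*(-1/13 + 2) - 782 = 2*(25/13) - 782 = 50/13 - 782 = -10116/13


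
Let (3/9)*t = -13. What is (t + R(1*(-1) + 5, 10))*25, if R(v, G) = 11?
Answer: -700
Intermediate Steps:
t = -39 (t = 3*(-13) = -39)
(t + R(1*(-1) + 5, 10))*25 = (-39 + 11)*25 = -28*25 = -700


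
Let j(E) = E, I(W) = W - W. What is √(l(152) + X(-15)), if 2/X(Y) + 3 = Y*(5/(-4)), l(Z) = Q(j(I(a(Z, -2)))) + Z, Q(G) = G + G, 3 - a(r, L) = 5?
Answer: 4*√4193/21 ≈ 12.334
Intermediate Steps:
a(r, L) = -2 (a(r, L) = 3 - 1*5 = 3 - 5 = -2)
I(W) = 0
Q(G) = 2*G
l(Z) = Z (l(Z) = 2*0 + Z = 0 + Z = Z)
X(Y) = 2/(-3 - 5*Y/4) (X(Y) = 2/(-3 + Y*(5/(-4))) = 2/(-3 + Y*(5*(-¼))) = 2/(-3 + Y*(-5/4)) = 2/(-3 - 5*Y/4))
√(l(152) + X(-15)) = √(152 - 8/(12 + 5*(-15))) = √(152 - 8/(12 - 75)) = √(152 - 8/(-63)) = √(152 - 8*(-1/63)) = √(152 + 8/63) = √(9584/63) = 4*√4193/21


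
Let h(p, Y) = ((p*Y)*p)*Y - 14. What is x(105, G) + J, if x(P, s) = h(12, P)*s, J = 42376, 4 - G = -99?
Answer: 163563734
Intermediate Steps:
G = 103 (G = 4 - 1*(-99) = 4 + 99 = 103)
h(p, Y) = -14 + Y²*p² (h(p, Y) = ((Y*p)*p)*Y - 14 = (Y*p²)*Y - 14 = Y²*p² - 14 = -14 + Y²*p²)
x(P, s) = s*(-14 + 144*P²) (x(P, s) = (-14 + P²*12²)*s = (-14 + P²*144)*s = (-14 + 144*P²)*s = s*(-14 + 144*P²))
x(105, G) + J = 2*103*(-7 + 72*105²) + 42376 = 2*103*(-7 + 72*11025) + 42376 = 2*103*(-7 + 793800) + 42376 = 2*103*793793 + 42376 = 163521358 + 42376 = 163563734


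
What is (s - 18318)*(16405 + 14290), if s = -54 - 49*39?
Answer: -622586685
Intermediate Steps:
s = -1965 (s = -54 - 1911 = -1965)
(s - 18318)*(16405 + 14290) = (-1965 - 18318)*(16405 + 14290) = -20283*30695 = -622586685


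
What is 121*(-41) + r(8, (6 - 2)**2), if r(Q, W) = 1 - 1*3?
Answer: -4963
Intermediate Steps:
r(Q, W) = -2 (r(Q, W) = 1 - 3 = -2)
121*(-41) + r(8, (6 - 2)**2) = 121*(-41) - 2 = -4961 - 2 = -4963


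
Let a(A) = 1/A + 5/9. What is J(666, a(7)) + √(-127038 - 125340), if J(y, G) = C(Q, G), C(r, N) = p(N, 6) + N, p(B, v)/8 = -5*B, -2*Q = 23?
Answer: -572/21 + 3*I*√28042 ≈ -27.238 + 502.37*I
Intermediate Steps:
Q = -23/2 (Q = -½*23 = -23/2 ≈ -11.500)
p(B, v) = -40*B (p(B, v) = 8*(-5*B) = -40*B)
a(A) = 5/9 + 1/A (a(A) = 1/A + 5*(⅑) = 1/A + 5/9 = 5/9 + 1/A)
C(r, N) = -39*N (C(r, N) = -40*N + N = -39*N)
J(y, G) = -39*G
J(666, a(7)) + √(-127038 - 125340) = -39*(5/9 + 1/7) + √(-127038 - 125340) = -39*(5/9 + ⅐) + √(-252378) = -39*44/63 + 3*I*√28042 = -572/21 + 3*I*√28042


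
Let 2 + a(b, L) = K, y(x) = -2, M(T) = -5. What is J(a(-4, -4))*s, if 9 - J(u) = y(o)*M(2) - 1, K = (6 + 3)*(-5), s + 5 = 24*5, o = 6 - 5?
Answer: 0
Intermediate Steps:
o = 1
s = 115 (s = -5 + 24*5 = -5 + 120 = 115)
K = -45 (K = 9*(-5) = -45)
a(b, L) = -47 (a(b, L) = -2 - 45 = -47)
J(u) = 0 (J(u) = 9 - (-2*(-5) - 1) = 9 - (10 - 1) = 9 - 1*9 = 9 - 9 = 0)
J(a(-4, -4))*s = 0*115 = 0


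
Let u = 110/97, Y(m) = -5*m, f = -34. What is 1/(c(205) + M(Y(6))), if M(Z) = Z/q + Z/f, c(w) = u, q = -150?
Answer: 8245/18274 ≈ 0.45119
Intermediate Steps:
u = 110/97 (u = 110*(1/97) = 110/97 ≈ 1.1340)
c(w) = 110/97
M(Z) = -46*Z/1275 (M(Z) = Z/(-150) + Z/(-34) = Z*(-1/150) + Z*(-1/34) = -Z/150 - Z/34 = -46*Z/1275)
1/(c(205) + M(Y(6))) = 1/(110/97 - (-46)*6/255) = 1/(110/97 - 46/1275*(-30)) = 1/(110/97 + 92/85) = 1/(18274/8245) = 8245/18274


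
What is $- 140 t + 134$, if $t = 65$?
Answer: $-8966$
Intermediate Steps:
$- 140 t + 134 = \left(-140\right) 65 + 134 = -9100 + 134 = -8966$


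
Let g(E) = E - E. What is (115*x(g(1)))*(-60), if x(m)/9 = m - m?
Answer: 0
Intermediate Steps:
g(E) = 0
x(m) = 0 (x(m) = 9*(m - m) = 9*0 = 0)
(115*x(g(1)))*(-60) = (115*0)*(-60) = 0*(-60) = 0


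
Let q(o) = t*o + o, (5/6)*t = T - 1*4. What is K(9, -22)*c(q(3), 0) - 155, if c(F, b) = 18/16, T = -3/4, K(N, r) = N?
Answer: -1159/8 ≈ -144.88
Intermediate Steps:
T = -¾ (T = -3*¼ = -¾ ≈ -0.75000)
t = -57/10 (t = 6*(-¾ - 1*4)/5 = 6*(-¾ - 4)/5 = (6/5)*(-19/4) = -57/10 ≈ -5.7000)
q(o) = -47*o/10 (q(o) = -57*o/10 + o = -47*o/10)
c(F, b) = 9/8 (c(F, b) = 18*(1/16) = 9/8)
K(9, -22)*c(q(3), 0) - 155 = 9*(9/8) - 155 = 81/8 - 155 = -1159/8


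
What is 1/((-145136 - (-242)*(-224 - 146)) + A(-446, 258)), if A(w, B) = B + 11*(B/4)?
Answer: -2/467417 ≈ -4.2788e-6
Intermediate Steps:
A(w, B) = 15*B/4 (A(w, B) = B + 11*(B*(¼)) = B + 11*(B/4) = B + 11*B/4 = 15*B/4)
1/((-145136 - (-242)*(-224 - 146)) + A(-446, 258)) = 1/((-145136 - (-242)*(-224 - 146)) + (15/4)*258) = 1/((-145136 - (-242)*(-370)) + 1935/2) = 1/((-145136 - 1*89540) + 1935/2) = 1/((-145136 - 89540) + 1935/2) = 1/(-234676 + 1935/2) = 1/(-467417/2) = -2/467417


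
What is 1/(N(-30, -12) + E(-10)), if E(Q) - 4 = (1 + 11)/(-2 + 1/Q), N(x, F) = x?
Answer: -7/222 ≈ -0.031532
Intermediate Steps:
E(Q) = 4 + 12/(-2 + 1/Q) (E(Q) = 4 + (1 + 11)/(-2 + 1/Q) = 4 + 12/(-2 + 1/Q))
1/(N(-30, -12) + E(-10)) = 1/(-30 + 4*(-1 - 1*(-10))/(-1 + 2*(-10))) = 1/(-30 + 4*(-1 + 10)/(-1 - 20)) = 1/(-30 + 4*9/(-21)) = 1/(-30 + 4*(-1/21)*9) = 1/(-30 - 12/7) = 1/(-222/7) = -7/222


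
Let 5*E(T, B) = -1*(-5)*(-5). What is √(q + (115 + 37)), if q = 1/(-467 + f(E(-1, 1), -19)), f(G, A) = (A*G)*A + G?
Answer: √87564059/759 ≈ 12.329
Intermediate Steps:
E(T, B) = -5 (E(T, B) = (-1*(-5)*(-5))/5 = (5*(-5))/5 = (⅕)*(-25) = -5)
f(G, A) = G + G*A² (f(G, A) = G*A² + G = G + G*A²)
q = -1/2277 (q = 1/(-467 - 5*(1 + (-19)²)) = 1/(-467 - 5*(1 + 361)) = 1/(-467 - 5*362) = 1/(-467 - 1810) = 1/(-2277) = -1/2277 ≈ -0.00043917)
√(q + (115 + 37)) = √(-1/2277 + (115 + 37)) = √(-1/2277 + 152) = √(346103/2277) = √87564059/759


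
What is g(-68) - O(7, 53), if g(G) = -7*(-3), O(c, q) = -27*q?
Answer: 1452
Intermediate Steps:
g(G) = 21
g(-68) - O(7, 53) = 21 - (-27)*53 = 21 - 1*(-1431) = 21 + 1431 = 1452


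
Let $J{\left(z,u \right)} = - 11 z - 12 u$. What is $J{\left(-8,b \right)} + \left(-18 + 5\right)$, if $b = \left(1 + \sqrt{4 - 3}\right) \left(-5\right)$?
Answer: $195$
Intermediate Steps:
$b = -10$ ($b = \left(1 + \sqrt{1}\right) \left(-5\right) = \left(1 + 1\right) \left(-5\right) = 2 \left(-5\right) = -10$)
$J{\left(z,u \right)} = - 12 u - 11 z$
$J{\left(-8,b \right)} + \left(-18 + 5\right) = \left(\left(-12\right) \left(-10\right) - -88\right) + \left(-18 + 5\right) = \left(120 + 88\right) - 13 = 208 - 13 = 195$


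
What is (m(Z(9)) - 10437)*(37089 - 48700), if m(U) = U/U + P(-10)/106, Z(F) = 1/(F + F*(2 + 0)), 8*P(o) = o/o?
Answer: 102754180197/848 ≈ 1.2117e+8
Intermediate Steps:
P(o) = 1/8 (P(o) = (o/o)/8 = (1/8)*1 = 1/8)
Z(F) = 1/(3*F) (Z(F) = 1/(F + F*2) = 1/(F + 2*F) = 1/(3*F))
m(U) = 849/848 (m(U) = U/U + (1/8)/106 = 1 + (1/8)*(1/106) = 1 + 1/848 = 849/848)
(m(Z(9)) - 10437)*(37089 - 48700) = (849/848 - 10437)*(37089 - 48700) = -8849727/848*(-11611) = 102754180197/848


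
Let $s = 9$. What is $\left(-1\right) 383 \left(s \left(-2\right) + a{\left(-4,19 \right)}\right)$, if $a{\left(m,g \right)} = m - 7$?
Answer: $11107$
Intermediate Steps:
$a{\left(m,g \right)} = -7 + m$
$\left(-1\right) 383 \left(s \left(-2\right) + a{\left(-4,19 \right)}\right) = \left(-1\right) 383 \left(9 \left(-2\right) - 11\right) = - 383 \left(-18 - 11\right) = \left(-383\right) \left(-29\right) = 11107$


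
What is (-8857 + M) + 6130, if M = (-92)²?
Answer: 5737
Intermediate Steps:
M = 8464
(-8857 + M) + 6130 = (-8857 + 8464) + 6130 = -393 + 6130 = 5737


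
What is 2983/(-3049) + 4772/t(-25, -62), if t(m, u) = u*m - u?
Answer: 2435308/1228747 ≈ 1.9819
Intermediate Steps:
t(m, u) = -u + m*u (t(m, u) = m*u - u = -u + m*u)
2983/(-3049) + 4772/t(-25, -62) = 2983/(-3049) + 4772/((-62*(-1 - 25))) = 2983*(-1/3049) + 4772/((-62*(-26))) = -2983/3049 + 4772/1612 = -2983/3049 + 4772*(1/1612) = -2983/3049 + 1193/403 = 2435308/1228747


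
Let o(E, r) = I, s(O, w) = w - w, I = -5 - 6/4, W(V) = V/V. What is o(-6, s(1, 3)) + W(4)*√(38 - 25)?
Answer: -13/2 + √13 ≈ -2.8944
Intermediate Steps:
W(V) = 1
I = -13/2 (I = -5 - 6/4 = -5 - 1*3/2 = -5 - 3/2 = -13/2 ≈ -6.5000)
s(O, w) = 0
o(E, r) = -13/2
o(-6, s(1, 3)) + W(4)*√(38 - 25) = -13/2 + 1*√(38 - 25) = -13/2 + 1*√13 = -13/2 + √13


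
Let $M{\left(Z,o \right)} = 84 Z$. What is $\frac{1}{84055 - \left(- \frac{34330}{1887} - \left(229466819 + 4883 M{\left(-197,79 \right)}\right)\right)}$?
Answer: $\frac{1887}{280685604460} \approx 6.7228 \cdot 10^{-9}$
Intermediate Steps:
$\frac{1}{84055 - \left(- \frac{34330}{1887} - \left(229466819 + 4883 M{\left(-197,79 \right)}\right)\right)} = \frac{1}{84055 + \left(\frac{4883}{\frac{1}{46993 + 84 \left(-197\right)}} - \frac{34330}{-1887}\right)} = \frac{1}{84055 - \left(- \frac{34330}{1887} - \frac{4883}{\frac{1}{46993 - 16548}}\right)} = \frac{1}{84055 + \left(\frac{4883}{\frac{1}{30445}} + \frac{34330}{1887}\right)} = \frac{1}{84055 + \left(4883 \frac{1}{\frac{1}{30445}} + \frac{34330}{1887}\right)} = \frac{1}{84055 + \left(4883 \cdot 30445 + \frac{34330}{1887}\right)} = \frac{1}{84055 + \left(148662935 + \frac{34330}{1887}\right)} = \frac{1}{84055 + \frac{280526992675}{1887}} = \frac{1}{\frac{280685604460}{1887}} = \frac{1887}{280685604460}$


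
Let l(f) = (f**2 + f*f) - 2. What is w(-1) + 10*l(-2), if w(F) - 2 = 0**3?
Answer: 62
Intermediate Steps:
w(F) = 2 (w(F) = 2 + 0**3 = 2 + 0 = 2)
l(f) = -2 + 2*f**2 (l(f) = (f**2 + f**2) - 2 = 2*f**2 - 2 = -2 + 2*f**2)
w(-1) + 10*l(-2) = 2 + 10*(-2 + 2*(-2)**2) = 2 + 10*(-2 + 2*4) = 2 + 10*(-2 + 8) = 2 + 10*6 = 2 + 60 = 62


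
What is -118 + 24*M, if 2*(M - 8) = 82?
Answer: 1058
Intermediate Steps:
M = 49 (M = 8 + (1/2)*82 = 8 + 41 = 49)
-118 + 24*M = -118 + 24*49 = -118 + 1176 = 1058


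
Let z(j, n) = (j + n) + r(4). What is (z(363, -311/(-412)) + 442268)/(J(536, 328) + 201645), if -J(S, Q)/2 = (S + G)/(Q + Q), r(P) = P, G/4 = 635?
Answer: 7477003171/3406028926 ≈ 2.1952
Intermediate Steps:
G = 2540 (G = 4*635 = 2540)
J(S, Q) = -(2540 + S)/Q (J(S, Q) = -2*(S + 2540)/(Q + Q) = -2*(2540 + S)/(2*Q) = -2*(2540 + S)*1/(2*Q) = -(2540 + S)/Q)
z(j, n) = 4 + j + n (z(j, n) = (j + n) + 4 = 4 + j + n)
(z(363, -311/(-412)) + 442268)/(J(536, 328) + 201645) = ((4 + 363 - 311/(-412)) + 442268)/((-2540 - 1*536)/328 + 201645) = ((4 + 363 - 311*(-1/412)) + 442268)/((-2540 - 536)/328 + 201645) = ((4 + 363 + 311/412) + 442268)/((1/328)*(-3076) + 201645) = (151515/412 + 442268)/(-769/82 + 201645) = 182365931/(412*(16534121/82)) = (182365931/412)*(82/16534121) = 7477003171/3406028926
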